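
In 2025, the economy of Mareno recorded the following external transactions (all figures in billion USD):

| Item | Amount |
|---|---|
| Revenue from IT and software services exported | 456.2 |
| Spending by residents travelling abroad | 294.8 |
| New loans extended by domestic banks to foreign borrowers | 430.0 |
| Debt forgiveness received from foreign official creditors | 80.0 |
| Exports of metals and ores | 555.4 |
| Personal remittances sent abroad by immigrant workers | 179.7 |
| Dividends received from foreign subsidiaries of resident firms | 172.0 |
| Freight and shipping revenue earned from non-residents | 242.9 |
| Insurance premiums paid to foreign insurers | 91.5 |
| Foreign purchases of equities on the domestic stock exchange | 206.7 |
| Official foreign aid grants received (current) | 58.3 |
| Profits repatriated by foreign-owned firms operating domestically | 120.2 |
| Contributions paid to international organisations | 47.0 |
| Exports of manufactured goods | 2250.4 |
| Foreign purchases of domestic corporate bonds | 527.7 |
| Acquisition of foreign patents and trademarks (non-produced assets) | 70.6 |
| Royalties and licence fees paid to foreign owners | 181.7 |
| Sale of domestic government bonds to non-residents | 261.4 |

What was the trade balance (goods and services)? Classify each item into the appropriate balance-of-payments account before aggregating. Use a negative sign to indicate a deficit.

2936.9

Goods: 2250.4 + 555.4 = 2805.8
Services: -294.8 + 456.2 - 181.7 - 91.5 + 242.9 = 131.1
Trade balance = 2805.8 + 131.1 = 2936.9
(Excluded from the trade balance — financial account: new loans extended by domestic banks to foreign borrowers 430.0, foreign purchases of equities on the domestic stock exchange 206.7, foreign purchases of domestic corporate bonds 527.7, sale of domestic government bonds to non-residents 261.4; capital account: debt forgiveness received from foreign official creditors 80.0, acquisition of foreign patents and trademarks (non-produced assets) 70.6; secondary income: personal remittances sent abroad by immigrant workers 179.7, official foreign aid grants received (current) 58.3, contributions paid to international organisations 47.0; primary income: dividends received from foreign subsidiaries of resident firms 172.0, profits repatriated by foreign-owned firms operating domestically 120.2.)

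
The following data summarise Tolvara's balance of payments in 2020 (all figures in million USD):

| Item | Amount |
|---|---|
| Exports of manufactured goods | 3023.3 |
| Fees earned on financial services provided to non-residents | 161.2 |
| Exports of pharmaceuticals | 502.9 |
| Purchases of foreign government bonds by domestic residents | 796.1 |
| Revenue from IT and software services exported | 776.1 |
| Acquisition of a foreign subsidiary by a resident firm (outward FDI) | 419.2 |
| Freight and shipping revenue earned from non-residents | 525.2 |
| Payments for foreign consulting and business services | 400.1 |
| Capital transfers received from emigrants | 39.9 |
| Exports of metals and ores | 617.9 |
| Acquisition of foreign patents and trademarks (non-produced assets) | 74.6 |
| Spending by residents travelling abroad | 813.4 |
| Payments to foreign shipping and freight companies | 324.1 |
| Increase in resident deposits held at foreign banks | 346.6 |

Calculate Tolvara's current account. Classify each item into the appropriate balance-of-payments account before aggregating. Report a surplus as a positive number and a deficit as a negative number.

4069.0

Goods: 617.9 + 3023.3 + 502.9 = 4144.1
Services: 161.2 + 776.1 - 813.4 - 400.1 + 525.2 - 324.1 = -75.1
Current account = 4144.1 + (-75.1) = 4069.0
(Excluded from the current account — financial account: purchases of foreign government bonds by domestic residents 796.1, acquisition of a foreign subsidiary by a resident firm (outward FDI) 419.2, increase in resident deposits held at foreign banks 346.6; capital account: capital transfers received from emigrants 39.9, acquisition of foreign patents and trademarks (non-produced assets) 74.6.)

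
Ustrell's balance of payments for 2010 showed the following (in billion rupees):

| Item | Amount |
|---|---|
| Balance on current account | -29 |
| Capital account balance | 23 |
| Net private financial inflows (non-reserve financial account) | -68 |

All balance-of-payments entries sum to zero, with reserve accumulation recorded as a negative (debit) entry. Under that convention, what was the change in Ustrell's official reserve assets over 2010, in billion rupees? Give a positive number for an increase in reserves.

Official reserve transactions balance = -((-29) + 23 + (-68)) = 74
An accumulation of reserves is recorded as a debit (negative entry), so the change in the stock of reserves is the negative of that balance.
Change in official reserves = -(74) = -74

-74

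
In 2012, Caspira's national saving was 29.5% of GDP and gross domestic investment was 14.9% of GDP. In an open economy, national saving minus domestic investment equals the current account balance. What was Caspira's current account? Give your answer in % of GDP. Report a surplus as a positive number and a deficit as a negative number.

14.6

S - I = CA (net lending to the rest of the world).
CA = S - I = 29.5 - 14.9 = 14.6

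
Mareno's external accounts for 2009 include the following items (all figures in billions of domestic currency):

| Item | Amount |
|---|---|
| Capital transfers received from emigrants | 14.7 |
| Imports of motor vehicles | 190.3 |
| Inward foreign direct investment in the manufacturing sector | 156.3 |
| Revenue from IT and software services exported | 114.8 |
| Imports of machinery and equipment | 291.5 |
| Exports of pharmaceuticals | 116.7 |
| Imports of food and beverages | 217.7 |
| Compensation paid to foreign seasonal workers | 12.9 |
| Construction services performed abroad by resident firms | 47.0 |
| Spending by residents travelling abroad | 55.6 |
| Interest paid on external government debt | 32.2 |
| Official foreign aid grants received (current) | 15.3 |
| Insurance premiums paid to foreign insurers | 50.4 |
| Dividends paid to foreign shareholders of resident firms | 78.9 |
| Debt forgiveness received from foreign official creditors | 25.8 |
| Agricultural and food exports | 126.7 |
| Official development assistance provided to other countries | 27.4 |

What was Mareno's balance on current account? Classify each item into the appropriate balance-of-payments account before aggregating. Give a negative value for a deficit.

Goods: -217.7 - 190.3 + 126.7 + 116.7 - 291.5 = -456.1
Services: 114.8 - 50.4 - 55.6 + 47.0 = 55.8
Primary income: -32.2 - 78.9 - 12.9 = -124.0
Secondary income: -27.4 + 15.3 = -12.1
Current account = (-456.1) + 55.8 + (-124.0) + (-12.1) = -536.4
(Excluded from the current account — capital account: capital transfers received from emigrants 14.7, debt forgiveness received from foreign official creditors 25.8; financial account: inward foreign direct investment in the manufacturing sector 156.3.)

-536.4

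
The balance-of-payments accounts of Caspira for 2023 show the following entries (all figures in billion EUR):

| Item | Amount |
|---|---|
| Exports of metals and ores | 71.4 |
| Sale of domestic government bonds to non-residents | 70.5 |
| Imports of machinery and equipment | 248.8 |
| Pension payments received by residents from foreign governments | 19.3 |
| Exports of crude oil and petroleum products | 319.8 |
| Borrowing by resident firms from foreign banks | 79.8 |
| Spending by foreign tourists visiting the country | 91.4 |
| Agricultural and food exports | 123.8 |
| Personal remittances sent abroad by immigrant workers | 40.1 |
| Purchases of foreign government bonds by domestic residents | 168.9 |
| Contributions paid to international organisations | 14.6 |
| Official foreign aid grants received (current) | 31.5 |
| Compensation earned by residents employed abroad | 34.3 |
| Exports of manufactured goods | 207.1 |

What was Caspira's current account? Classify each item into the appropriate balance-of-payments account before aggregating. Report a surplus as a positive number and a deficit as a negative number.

Goods: 71.4 + 123.8 - 248.8 + 319.8 + 207.1 = 473.3
Services: 91.4
Primary income: 34.3
Secondary income: -40.1 - 14.6 + 19.3 + 31.5 = -3.9
Current account = 473.3 + 91.4 + 34.3 + (-3.9) = 595.1
(Excluded from the current account — financial account: sale of domestic government bonds to non-residents 70.5, borrowing by resident firms from foreign banks 79.8, purchases of foreign government bonds by domestic residents 168.9.)

595.1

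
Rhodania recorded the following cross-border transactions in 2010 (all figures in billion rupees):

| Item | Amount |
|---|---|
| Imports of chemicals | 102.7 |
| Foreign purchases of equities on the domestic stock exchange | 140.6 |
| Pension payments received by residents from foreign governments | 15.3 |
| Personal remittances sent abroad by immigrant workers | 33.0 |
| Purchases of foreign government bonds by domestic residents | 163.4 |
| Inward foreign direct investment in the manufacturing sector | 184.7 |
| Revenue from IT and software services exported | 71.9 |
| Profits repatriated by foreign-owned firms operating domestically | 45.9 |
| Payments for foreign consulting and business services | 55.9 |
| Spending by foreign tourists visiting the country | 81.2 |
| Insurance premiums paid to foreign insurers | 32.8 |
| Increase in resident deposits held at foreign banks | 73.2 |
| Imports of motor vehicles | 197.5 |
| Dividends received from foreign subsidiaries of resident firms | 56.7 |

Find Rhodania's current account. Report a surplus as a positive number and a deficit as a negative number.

Goods: -197.5 - 102.7 = -300.2
Services: -55.9 + 81.2 - 32.8 + 71.9 = 64.4
Primary income: 56.7 - 45.9 = 10.8
Secondary income: -33.0 + 15.3 = -17.7
Current account = (-300.2) + 64.4 + 10.8 + (-17.7) = -242.7
(Excluded from the current account — financial account: foreign purchases of equities on the domestic stock exchange 140.6, purchases of foreign government bonds by domestic residents 163.4, inward foreign direct investment in the manufacturing sector 184.7, increase in resident deposits held at foreign banks 73.2.)

-242.7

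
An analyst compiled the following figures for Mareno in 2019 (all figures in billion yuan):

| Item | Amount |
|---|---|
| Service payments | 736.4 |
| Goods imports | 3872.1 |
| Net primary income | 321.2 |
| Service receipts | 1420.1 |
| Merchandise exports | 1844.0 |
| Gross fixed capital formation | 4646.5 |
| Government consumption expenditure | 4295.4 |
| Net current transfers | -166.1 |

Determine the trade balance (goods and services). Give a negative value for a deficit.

-1344.4

Goods balance = 1844.0 - 3872.1 = -2028.1
Services balance = 1420.1 - 736.4 = 683.7
Trade balance (goods + services) = -2028.1 + 683.7 = -1344.4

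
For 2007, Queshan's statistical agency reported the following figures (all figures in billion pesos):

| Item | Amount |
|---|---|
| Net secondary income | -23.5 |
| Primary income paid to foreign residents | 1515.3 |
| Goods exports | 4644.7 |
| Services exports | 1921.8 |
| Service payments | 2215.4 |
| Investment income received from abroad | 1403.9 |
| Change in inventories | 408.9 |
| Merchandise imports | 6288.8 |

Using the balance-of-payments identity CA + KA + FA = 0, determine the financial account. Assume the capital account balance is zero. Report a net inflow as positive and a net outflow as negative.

2072.6

Goods balance = 4644.7 - 6288.8 = -1644.1
Services balance = 1921.8 - 2215.4 = -293.6
Trade balance (goods + services) = -1644.1 + (-293.6) = -1937.7
Net primary income = 1403.9 - 1515.3 = -111.4
Net secondary income = -23.5
Current account = -1937.7 + (-111.4) + (-23.5) = -2072.6
Financial account = -(-2072.6) = 2072.6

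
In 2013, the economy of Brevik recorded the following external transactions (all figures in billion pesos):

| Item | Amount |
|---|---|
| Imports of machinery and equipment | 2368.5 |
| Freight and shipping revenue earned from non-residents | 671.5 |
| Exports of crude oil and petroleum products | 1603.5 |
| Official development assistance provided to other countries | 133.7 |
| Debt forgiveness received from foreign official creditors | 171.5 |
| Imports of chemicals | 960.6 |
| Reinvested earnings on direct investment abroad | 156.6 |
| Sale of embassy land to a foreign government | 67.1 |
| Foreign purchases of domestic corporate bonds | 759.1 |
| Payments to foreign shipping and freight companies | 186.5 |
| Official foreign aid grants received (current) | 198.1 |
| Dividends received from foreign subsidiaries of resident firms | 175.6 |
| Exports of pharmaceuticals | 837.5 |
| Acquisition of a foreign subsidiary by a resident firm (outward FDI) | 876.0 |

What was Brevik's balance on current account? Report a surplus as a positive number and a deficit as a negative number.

-6.5

Goods: -2368.5 + 837.5 - 960.6 + 1603.5 = -888.1
Services: -186.5 + 671.5 = 485.0
Primary income: 175.6 + 156.6 = 332.2
Secondary income: 198.1 - 133.7 = 64.4
Current account = (-888.1) + 485.0 + 332.2 + 64.4 = -6.5
(Excluded from the current account — capital account: debt forgiveness received from foreign official creditors 171.5, sale of embassy land to a foreign government 67.1; financial account: foreign purchases of domestic corporate bonds 759.1, acquisition of a foreign subsidiary by a resident firm (outward FDI) 876.0.)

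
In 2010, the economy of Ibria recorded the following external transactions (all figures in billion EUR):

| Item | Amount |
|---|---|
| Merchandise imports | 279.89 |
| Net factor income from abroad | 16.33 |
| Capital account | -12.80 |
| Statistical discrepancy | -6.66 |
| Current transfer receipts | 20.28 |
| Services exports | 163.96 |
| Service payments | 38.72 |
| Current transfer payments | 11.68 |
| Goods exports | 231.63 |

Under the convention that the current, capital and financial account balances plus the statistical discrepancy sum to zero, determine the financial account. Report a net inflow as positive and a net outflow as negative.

-82.45

Goods balance = 231.63 - 279.89 = -48.26
Services balance = 163.96 - 38.72 = 125.24
Trade balance (goods + services) = -48.26 + 125.24 = 76.98
Net primary income = 16.33
Net secondary income = 20.28 - 11.68 = 8.60
Current account = 76.98 + 16.33 + 8.60 = 101.91
Financial account = -(101.91 + (-12.80) + (-6.66)) = -82.45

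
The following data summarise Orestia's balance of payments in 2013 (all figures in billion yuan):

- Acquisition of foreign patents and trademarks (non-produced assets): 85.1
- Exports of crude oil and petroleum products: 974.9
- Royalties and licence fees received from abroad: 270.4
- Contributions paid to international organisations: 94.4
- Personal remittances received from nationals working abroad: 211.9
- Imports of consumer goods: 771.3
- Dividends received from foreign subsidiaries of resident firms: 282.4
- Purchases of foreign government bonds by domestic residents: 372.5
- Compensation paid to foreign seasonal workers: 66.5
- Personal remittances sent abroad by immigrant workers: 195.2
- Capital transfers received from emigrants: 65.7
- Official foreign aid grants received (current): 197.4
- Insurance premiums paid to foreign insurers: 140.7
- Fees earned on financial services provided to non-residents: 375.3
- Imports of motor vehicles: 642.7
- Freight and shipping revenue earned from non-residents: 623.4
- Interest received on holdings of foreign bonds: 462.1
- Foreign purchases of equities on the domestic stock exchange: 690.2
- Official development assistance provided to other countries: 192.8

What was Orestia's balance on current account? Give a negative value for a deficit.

1294.2

Goods: -642.7 - 771.3 + 974.9 = -439.1
Services: -140.7 + 375.3 + 623.4 + 270.4 = 1128.4
Primary income: -66.5 + 282.4 + 462.1 = 678.0
Secondary income: -94.4 + 211.9 - 195.2 - 192.8 + 197.4 = -73.1
Current account = (-439.1) + 1128.4 + 678.0 + (-73.1) = 1294.2
(Excluded from the current account — capital account: acquisition of foreign patents and trademarks (non-produced assets) 85.1, capital transfers received from emigrants 65.7; financial account: purchases of foreign government bonds by domestic residents 372.5, foreign purchases of equities on the domestic stock exchange 690.2.)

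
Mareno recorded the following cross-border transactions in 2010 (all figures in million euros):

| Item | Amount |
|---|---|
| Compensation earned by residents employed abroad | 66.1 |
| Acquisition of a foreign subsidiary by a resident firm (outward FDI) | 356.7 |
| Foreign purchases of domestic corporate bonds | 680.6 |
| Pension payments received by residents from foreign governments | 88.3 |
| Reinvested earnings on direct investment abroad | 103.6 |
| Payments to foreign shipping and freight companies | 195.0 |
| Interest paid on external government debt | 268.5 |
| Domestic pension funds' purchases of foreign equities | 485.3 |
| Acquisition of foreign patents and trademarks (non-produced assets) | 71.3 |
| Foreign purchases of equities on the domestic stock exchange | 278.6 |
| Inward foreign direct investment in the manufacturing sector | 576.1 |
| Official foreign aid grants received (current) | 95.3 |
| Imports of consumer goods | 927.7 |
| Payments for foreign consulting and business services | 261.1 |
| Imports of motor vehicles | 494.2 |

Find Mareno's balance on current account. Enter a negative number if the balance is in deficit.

-1793.2

Goods: -927.7 - 494.2 = -1421.9
Services: -195.0 - 261.1 = -456.1
Primary income: -268.5 + 103.6 + 66.1 = -98.8
Secondary income: 95.3 + 88.3 = 183.6
Current account = (-1421.9) + (-456.1) + (-98.8) + 183.6 = -1793.2
(Excluded from the current account — financial account: acquisition of a foreign subsidiary by a resident firm (outward FDI) 356.7, foreign purchases of domestic corporate bonds 680.6, domestic pension funds' purchases of foreign equities 485.3, foreign purchases of equities on the domestic stock exchange 278.6, inward foreign direct investment in the manufacturing sector 576.1; capital account: acquisition of foreign patents and trademarks (non-produced assets) 71.3.)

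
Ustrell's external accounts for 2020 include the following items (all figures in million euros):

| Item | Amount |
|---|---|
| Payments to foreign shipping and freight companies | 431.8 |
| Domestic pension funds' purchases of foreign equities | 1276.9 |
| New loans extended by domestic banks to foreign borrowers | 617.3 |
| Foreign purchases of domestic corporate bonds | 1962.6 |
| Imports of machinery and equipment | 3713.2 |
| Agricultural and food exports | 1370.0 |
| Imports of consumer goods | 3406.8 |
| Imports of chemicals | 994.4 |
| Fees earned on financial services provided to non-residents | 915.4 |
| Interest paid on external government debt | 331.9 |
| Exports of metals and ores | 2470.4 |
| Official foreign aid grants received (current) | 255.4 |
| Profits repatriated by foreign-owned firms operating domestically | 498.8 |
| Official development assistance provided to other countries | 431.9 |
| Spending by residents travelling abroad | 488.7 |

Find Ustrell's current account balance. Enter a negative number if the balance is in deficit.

Goods: 2470.4 - 3406.8 - 3713.2 + 1370.0 - 994.4 = -4274.0
Services: 915.4 - 488.7 - 431.8 = -5.1
Primary income: -498.8 - 331.9 = -830.7
Secondary income: 255.4 - 431.9 = -176.5
Current account = (-4274.0) + (-5.1) + (-830.7) + (-176.5) = -5286.3
(Excluded from the current account — financial account: domestic pension funds' purchases of foreign equities 1276.9, new loans extended by domestic banks to foreign borrowers 617.3, foreign purchases of domestic corporate bonds 1962.6.)

-5286.3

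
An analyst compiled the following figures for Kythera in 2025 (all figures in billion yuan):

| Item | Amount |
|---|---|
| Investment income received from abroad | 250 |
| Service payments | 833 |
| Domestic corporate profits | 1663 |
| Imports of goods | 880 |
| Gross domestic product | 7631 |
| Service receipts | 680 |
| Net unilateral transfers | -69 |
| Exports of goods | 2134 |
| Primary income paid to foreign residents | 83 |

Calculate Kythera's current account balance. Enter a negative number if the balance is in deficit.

1199

Goods balance = 2134 - 880 = 1254
Services balance = 680 - 833 = -153
Trade balance (goods + services) = 1254 + (-153) = 1101
Net primary income = 250 - 83 = 167
Net secondary income = -69
Current account = 1101 + 167 + (-69) = 1199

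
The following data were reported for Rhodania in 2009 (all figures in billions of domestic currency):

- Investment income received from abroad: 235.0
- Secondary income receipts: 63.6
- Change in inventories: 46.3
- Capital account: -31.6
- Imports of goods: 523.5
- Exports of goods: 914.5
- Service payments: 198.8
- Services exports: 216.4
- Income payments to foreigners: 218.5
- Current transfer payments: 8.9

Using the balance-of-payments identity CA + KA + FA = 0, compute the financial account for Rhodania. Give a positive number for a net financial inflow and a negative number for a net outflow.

Goods balance = 914.5 - 523.5 = 391.0
Services balance = 216.4 - 198.8 = 17.6
Trade balance (goods + services) = 391.0 + 17.6 = 408.6
Net primary income = 235.0 - 218.5 = 16.5
Net secondary income = 63.6 - 8.9 = 54.7
Current account = 408.6 + 16.5 + 54.7 = 479.8
Financial account = -(479.8 + (-31.6)) = -448.2

-448.2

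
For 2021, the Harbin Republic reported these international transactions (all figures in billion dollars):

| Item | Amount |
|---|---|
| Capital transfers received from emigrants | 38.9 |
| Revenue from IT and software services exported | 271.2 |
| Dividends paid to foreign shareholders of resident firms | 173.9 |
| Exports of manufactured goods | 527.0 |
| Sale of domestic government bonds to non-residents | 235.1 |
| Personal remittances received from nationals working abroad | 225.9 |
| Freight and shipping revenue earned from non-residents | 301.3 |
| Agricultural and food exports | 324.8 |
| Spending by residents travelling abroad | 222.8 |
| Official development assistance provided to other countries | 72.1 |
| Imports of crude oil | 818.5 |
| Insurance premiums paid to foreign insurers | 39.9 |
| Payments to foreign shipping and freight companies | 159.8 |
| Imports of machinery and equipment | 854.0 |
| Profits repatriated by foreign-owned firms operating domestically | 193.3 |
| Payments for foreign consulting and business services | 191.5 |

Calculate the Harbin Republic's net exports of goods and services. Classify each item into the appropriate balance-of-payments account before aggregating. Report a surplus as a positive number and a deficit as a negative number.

Goods: 527.0 - 854.0 - 818.5 + 324.8 = -820.7
Services: 271.2 - 39.9 - 222.8 + 301.3 - 159.8 - 191.5 = -41.5
Trade balance = -820.7 + (-41.5) = -862.2
(Excluded from the trade balance — capital account: capital transfers received from emigrants 38.9; primary income: dividends paid to foreign shareholders of resident firms 173.9, profits repatriated by foreign-owned firms operating domestically 193.3; financial account: sale of domestic government bonds to non-residents 235.1; secondary income: personal remittances received from nationals working abroad 225.9, official development assistance provided to other countries 72.1.)

-862.2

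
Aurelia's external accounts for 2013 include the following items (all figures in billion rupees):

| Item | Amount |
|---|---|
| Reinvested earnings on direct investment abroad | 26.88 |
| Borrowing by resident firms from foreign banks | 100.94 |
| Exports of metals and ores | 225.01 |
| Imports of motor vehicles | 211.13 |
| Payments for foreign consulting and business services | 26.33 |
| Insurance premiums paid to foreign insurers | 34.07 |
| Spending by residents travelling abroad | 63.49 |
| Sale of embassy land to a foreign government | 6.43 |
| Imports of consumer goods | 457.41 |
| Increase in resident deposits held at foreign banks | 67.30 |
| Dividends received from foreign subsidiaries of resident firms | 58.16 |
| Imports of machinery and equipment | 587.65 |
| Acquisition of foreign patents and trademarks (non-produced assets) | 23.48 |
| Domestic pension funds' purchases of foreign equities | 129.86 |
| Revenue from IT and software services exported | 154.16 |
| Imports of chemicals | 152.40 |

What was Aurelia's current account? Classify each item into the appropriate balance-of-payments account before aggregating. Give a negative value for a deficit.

Goods: -152.40 - 211.13 - 457.41 - 587.65 + 225.01 = -1183.58
Services: -63.49 - 26.33 + 154.16 - 34.07 = 30.27
Primary income: 26.88 + 58.16 = 85.04
Current account = (-1183.58) + 30.27 + 85.04 = -1068.27
(Excluded from the current account — financial account: borrowing by resident firms from foreign banks 100.94, increase in resident deposits held at foreign banks 67.30, domestic pension funds' purchases of foreign equities 129.86; capital account: sale of embassy land to a foreign government 6.43, acquisition of foreign patents and trademarks (non-produced assets) 23.48.)

-1068.27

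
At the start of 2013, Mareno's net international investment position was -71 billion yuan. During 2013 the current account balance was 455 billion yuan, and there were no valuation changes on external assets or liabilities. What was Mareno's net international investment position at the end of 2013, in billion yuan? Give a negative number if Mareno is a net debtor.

With no valuation effects, change in NIIP = current account = 455
End-of-year NIIP = -71 + 455 = 384

384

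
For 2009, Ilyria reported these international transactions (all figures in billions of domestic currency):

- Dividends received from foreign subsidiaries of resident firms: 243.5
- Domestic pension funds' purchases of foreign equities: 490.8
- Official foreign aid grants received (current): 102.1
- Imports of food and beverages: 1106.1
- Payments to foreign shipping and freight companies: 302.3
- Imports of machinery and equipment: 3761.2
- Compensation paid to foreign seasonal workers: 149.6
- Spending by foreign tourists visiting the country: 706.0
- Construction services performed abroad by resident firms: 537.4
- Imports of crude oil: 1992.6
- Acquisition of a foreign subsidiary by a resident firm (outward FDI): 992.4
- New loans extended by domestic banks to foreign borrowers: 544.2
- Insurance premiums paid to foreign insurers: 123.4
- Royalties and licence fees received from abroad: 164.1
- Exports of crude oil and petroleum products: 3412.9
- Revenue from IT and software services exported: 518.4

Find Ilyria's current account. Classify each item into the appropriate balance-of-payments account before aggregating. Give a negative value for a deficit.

-1750.8

Goods: 3412.9 - 1106.1 - 3761.2 - 1992.6 = -3447.0
Services: 518.4 + 164.1 + 706.0 + 537.4 - 123.4 - 302.3 = 1500.2
Primary income: 243.5 - 149.6 = 93.9
Secondary income: 102.1
Current account = (-3447.0) + 1500.2 + 93.9 + 102.1 = -1750.8
(Excluded from the current account — financial account: domestic pension funds' purchases of foreign equities 490.8, acquisition of a foreign subsidiary by a resident firm (outward FDI) 992.4, new loans extended by domestic banks to foreign borrowers 544.2.)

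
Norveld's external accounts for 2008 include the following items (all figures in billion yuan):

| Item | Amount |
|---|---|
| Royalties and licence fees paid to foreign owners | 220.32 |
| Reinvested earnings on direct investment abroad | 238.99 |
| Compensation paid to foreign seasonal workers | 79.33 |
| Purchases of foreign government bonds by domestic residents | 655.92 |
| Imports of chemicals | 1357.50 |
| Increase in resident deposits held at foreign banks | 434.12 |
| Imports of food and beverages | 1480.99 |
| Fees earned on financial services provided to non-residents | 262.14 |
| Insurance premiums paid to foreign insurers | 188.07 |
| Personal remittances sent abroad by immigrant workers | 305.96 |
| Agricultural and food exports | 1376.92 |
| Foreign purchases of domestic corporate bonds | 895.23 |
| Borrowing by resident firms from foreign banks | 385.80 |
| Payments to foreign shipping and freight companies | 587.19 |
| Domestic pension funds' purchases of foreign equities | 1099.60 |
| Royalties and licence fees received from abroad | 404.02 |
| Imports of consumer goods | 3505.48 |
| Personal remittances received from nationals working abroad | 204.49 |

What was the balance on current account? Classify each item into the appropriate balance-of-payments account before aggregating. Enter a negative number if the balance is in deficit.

-5238.28

Goods: -1357.50 + 1376.92 - 3505.48 - 1480.99 = -4967.05
Services: -220.32 + 404.02 + 262.14 - 188.07 - 587.19 = -329.42
Primary income: 238.99 - 79.33 = 159.66
Secondary income: -305.96 + 204.49 = -101.47
Current account = (-4967.05) + (-329.42) + 159.66 + (-101.47) = -5238.28
(Excluded from the current account — financial account: purchases of foreign government bonds by domestic residents 655.92, increase in resident deposits held at foreign banks 434.12, foreign purchases of domestic corporate bonds 895.23, borrowing by resident firms from foreign banks 385.80, domestic pension funds' purchases of foreign equities 1099.60.)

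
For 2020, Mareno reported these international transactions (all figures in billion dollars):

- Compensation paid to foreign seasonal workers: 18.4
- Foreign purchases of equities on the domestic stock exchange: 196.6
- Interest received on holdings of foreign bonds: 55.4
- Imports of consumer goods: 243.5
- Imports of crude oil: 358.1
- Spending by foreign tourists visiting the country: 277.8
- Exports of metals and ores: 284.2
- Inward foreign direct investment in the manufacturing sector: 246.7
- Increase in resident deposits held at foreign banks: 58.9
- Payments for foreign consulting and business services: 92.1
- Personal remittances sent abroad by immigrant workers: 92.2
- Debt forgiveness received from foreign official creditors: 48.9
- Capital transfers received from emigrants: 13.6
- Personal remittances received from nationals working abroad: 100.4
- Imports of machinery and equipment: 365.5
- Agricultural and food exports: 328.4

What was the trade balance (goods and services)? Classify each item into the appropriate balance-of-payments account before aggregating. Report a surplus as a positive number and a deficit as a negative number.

-168.8

Goods: -243.5 - 358.1 + 328.4 - 365.5 + 284.2 = -354.5
Services: -92.1 + 277.8 = 185.7
Trade balance = -354.5 + 185.7 = -168.8
(Excluded from the trade balance — primary income: compensation paid to foreign seasonal workers 18.4, interest received on holdings of foreign bonds 55.4; financial account: foreign purchases of equities on the domestic stock exchange 196.6, inward foreign direct investment in the manufacturing sector 246.7, increase in resident deposits held at foreign banks 58.9; secondary income: personal remittances sent abroad by immigrant workers 92.2, personal remittances received from nationals working abroad 100.4; capital account: debt forgiveness received from foreign official creditors 48.9, capital transfers received from emigrants 13.6.)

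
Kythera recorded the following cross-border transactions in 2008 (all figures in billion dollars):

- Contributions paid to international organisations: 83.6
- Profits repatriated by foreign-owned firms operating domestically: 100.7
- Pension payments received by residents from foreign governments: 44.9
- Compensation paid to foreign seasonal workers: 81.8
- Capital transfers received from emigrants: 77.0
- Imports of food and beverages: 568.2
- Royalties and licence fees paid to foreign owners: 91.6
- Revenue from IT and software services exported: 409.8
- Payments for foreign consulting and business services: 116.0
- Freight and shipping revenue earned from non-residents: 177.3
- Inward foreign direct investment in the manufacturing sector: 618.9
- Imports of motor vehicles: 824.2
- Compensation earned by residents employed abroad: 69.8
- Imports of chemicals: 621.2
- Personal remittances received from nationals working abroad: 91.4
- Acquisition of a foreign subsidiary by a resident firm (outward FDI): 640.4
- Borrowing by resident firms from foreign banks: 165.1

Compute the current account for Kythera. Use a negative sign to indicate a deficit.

Goods: -568.2 - 824.2 - 621.2 = -2013.6
Services: 177.3 - 91.6 - 116.0 + 409.8 = 379.5
Primary income: -81.8 - 100.7 + 69.8 = -112.7
Secondary income: 44.9 + 91.4 - 83.6 = 52.7
Current account = (-2013.6) + 379.5 + (-112.7) + 52.7 = -1694.1
(Excluded from the current account — capital account: capital transfers received from emigrants 77.0; financial account: inward foreign direct investment in the manufacturing sector 618.9, acquisition of a foreign subsidiary by a resident firm (outward FDI) 640.4, borrowing by resident firms from foreign banks 165.1.)

-1694.1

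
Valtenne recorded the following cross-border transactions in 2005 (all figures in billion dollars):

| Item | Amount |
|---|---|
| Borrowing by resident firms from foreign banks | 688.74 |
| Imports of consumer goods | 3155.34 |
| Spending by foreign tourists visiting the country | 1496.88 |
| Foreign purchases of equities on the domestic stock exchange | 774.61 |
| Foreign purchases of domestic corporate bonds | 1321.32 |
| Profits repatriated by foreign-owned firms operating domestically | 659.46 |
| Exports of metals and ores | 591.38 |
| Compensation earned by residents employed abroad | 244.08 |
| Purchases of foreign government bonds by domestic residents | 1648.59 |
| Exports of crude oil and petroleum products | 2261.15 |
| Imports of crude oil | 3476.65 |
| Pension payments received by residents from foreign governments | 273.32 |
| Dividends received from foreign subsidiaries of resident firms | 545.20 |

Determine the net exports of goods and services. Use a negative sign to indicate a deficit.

-2282.58

Goods: -3155.34 - 3476.65 + 591.38 + 2261.15 = -3779.46
Services: 1496.88
Trade balance = -3779.46 + 1496.88 = -2282.58
(Excluded from the trade balance — financial account: borrowing by resident firms from foreign banks 688.74, foreign purchases of equities on the domestic stock exchange 774.61, foreign purchases of domestic corporate bonds 1321.32, purchases of foreign government bonds by domestic residents 1648.59; primary income: profits repatriated by foreign-owned firms operating domestically 659.46, compensation earned by residents employed abroad 244.08, dividends received from foreign subsidiaries of resident firms 545.20; secondary income: pension payments received by residents from foreign governments 273.32.)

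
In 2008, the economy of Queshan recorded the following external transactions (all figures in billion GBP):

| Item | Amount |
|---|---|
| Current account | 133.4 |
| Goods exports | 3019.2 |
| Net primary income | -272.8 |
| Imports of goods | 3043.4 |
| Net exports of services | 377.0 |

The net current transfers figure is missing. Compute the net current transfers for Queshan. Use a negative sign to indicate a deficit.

Current account = goods balance + services balance + net primary income + net secondary income
Sum of the known components = 80.0
Net current transfers = CA - (known components) = 133.4 - 80.0 = 53.4

53.4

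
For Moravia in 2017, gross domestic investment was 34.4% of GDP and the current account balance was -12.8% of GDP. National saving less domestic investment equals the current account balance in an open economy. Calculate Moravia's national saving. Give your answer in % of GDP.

21.6

S - I = CA (net lending to the rest of the world).
S = I + CA = 34.4 + (-12.8) = 21.6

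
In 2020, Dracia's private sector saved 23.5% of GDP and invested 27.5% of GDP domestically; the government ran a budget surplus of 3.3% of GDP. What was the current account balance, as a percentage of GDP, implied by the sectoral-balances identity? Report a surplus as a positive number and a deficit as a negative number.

By the sectoral-balances identity, CA = (S_private - I) + (T - G).
Private balance = 23.5 - 27.5 = -4.0
Government balance (T - G) = 3.3
CA = -4.0 + 3.3 = -0.7

-0.7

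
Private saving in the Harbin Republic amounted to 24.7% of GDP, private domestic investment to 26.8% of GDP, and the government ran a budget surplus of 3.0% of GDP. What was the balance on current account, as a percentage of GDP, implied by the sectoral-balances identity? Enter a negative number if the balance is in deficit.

0.9

By the sectoral-balances identity, CA = (S_private - I) + (T - G).
Private balance = 24.7 - 26.8 = -2.1
Government balance (T - G) = 3.0
CA = -2.1 + 3.0 = 0.9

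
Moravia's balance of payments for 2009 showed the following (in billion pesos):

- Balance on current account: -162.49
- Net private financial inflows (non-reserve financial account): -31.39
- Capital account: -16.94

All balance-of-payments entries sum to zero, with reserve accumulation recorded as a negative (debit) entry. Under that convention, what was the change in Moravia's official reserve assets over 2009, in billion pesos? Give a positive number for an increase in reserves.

-210.82

Official reserve transactions balance = -((-162.49) + (-16.94) + (-31.39)) = 210.82
An accumulation of reserves is recorded as a debit (negative entry), so the change in the stock of reserves is the negative of that balance.
Change in official reserves = -(210.82) = -210.82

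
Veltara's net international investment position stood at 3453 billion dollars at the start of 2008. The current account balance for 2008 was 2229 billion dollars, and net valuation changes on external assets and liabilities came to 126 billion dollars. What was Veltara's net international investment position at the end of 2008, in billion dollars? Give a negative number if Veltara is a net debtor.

Change in NIIP = current account + net valuation change = 2229 + 126 = 2355
End-of-year NIIP = 3453 + 2355 = 5808

5808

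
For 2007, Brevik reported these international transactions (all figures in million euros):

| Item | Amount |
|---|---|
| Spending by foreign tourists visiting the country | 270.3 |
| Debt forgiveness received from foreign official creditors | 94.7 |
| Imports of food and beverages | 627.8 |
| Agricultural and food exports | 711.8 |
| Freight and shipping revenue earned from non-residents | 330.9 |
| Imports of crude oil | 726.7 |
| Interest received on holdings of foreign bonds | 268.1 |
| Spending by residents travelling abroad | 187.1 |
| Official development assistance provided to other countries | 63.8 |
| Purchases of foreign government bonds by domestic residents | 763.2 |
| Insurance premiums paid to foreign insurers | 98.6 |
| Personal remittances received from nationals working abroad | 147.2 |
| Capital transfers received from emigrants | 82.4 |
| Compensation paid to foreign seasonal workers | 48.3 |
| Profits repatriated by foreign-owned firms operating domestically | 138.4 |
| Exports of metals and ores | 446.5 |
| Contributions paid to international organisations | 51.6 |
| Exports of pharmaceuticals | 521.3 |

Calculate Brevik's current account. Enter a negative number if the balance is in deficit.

753.8

Goods: 521.3 + 446.5 + 711.8 - 627.8 - 726.7 = 325.1
Services: 270.3 + 330.9 - 98.6 - 187.1 = 315.5
Primary income: -48.3 - 138.4 + 268.1 = 81.4
Secondary income: -51.6 + 147.2 - 63.8 = 31.8
Current account = 325.1 + 315.5 + 81.4 + 31.8 = 753.8
(Excluded from the current account — capital account: debt forgiveness received from foreign official creditors 94.7, capital transfers received from emigrants 82.4; financial account: purchases of foreign government bonds by domestic residents 763.2.)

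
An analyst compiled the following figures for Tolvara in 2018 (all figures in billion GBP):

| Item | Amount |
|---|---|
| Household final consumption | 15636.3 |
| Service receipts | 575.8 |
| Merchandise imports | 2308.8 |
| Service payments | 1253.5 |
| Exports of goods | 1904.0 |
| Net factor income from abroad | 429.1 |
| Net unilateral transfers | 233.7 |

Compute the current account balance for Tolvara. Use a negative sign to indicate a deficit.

Goods balance = 1904.0 - 2308.8 = -404.8
Services balance = 575.8 - 1253.5 = -677.7
Trade balance (goods + services) = -404.8 + (-677.7) = -1082.5
Net primary income = 429.1
Net secondary income = 233.7
Current account = -1082.5 + 429.1 + 233.7 = -419.7

-419.7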